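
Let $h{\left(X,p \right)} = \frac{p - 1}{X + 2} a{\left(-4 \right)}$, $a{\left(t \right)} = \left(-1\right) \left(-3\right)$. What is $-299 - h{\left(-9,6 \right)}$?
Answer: $- \frac{2078}{7} \approx -296.86$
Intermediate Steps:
$a{\left(t \right)} = 3$
$h{\left(X,p \right)} = \frac{3 \left(-1 + p\right)}{2 + X}$ ($h{\left(X,p \right)} = \frac{p - 1}{X + 2} \cdot 3 = \frac{-1 + p}{2 + X} 3 = \frac{3 \left(-1 + p\right)}{2 + X}$)
$-299 - h{\left(-9,6 \right)} = -299 - \frac{3 \left(-1 + 6\right)}{2 - 9} = -299 - 3 \frac{1}{-7} \cdot 5 = -299 - 3 \left(- \frac{1}{7}\right) 5 = -299 - - \frac{15}{7} = -299 + \frac{15}{7} = - \frac{2078}{7}$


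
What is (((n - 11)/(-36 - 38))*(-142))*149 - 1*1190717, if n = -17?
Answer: -44352741/37 ≈ -1.1987e+6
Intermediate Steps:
(((n - 11)/(-36 - 38))*(-142))*149 - 1*1190717 = (((-17 - 11)/(-36 - 38))*(-142))*149 - 1*1190717 = (-28/(-74)*(-142))*149 - 1190717 = (-28*(-1/74)*(-142))*149 - 1190717 = ((14/37)*(-142))*149 - 1190717 = -1988/37*149 - 1190717 = -296212/37 - 1190717 = -44352741/37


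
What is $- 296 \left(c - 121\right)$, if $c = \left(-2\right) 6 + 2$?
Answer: $38776$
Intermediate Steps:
$c = -10$ ($c = -12 + 2 = -10$)
$- 296 \left(c - 121\right) = - 296 \left(-10 - 121\right) = \left(-296\right) \left(-131\right) = 38776$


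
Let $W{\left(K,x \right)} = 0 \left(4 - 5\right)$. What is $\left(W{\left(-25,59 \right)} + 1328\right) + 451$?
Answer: $1779$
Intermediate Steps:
$W{\left(K,x \right)} = 0$ ($W{\left(K,x \right)} = 0 \left(-1\right) = 0$)
$\left(W{\left(-25,59 \right)} + 1328\right) + 451 = \left(0 + 1328\right) + 451 = 1328 + 451 = 1779$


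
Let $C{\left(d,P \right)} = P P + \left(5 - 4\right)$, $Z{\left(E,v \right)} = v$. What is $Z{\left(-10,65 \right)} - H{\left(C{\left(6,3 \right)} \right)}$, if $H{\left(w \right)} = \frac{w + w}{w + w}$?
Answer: $64$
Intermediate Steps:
$C{\left(d,P \right)} = 1 + P^{2}$ ($C{\left(d,P \right)} = P^{2} + 1 = 1 + P^{2}$)
$H{\left(w \right)} = 1$ ($H{\left(w \right)} = \frac{2 w}{2 w} = 2 w \frac{1}{2 w} = 1$)
$Z{\left(-10,65 \right)} - H{\left(C{\left(6,3 \right)} \right)} = 65 - 1 = 64$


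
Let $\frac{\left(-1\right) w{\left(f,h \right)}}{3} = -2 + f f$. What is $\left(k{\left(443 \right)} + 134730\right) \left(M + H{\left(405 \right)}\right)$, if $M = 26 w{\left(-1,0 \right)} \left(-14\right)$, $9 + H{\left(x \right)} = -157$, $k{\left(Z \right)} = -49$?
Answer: $-169428698$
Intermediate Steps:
$H{\left(x \right)} = -166$ ($H{\left(x \right)} = -9 - 157 = -166$)
$w{\left(f,h \right)} = 6 - 3 f^{2}$ ($w{\left(f,h \right)} = - 3 \left(-2 + f f\right) = - 3 \left(-2 + f^{2}\right) = 6 - 3 f^{2}$)
$M = -1092$ ($M = 26 \left(6 - 3 \left(-1\right)^{2}\right) \left(-14\right) = 26 \left(6 - 3\right) \left(-14\right) = 26 \cdot 3 \left(-14\right) = 78 \left(-14\right) = -1092$)
$\left(k{\left(443 \right)} + 134730\right) \left(M + H{\left(405 \right)}\right) = \left(-49 + 134730\right) \left(-1092 - 166\right) = 134681 \left(-1258\right) = -169428698$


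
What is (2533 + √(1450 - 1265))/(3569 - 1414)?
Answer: 2533/2155 + √185/2155 ≈ 1.1817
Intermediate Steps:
(2533 + √(1450 - 1265))/(3569 - 1414) = (2533 + √185)/2155 = (2533 + √185)*(1/2155) = 2533/2155 + √185/2155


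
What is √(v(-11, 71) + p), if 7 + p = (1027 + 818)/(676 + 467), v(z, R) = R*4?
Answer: 2*√1123442/127 ≈ 16.692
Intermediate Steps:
v(z, R) = 4*R
p = -684/127 (p = -7 + (1027 + 818)/(676 + 467) = -7 + 1845/1143 = -7 + 1845*(1/1143) = -7 + 205/127 = -684/127 ≈ -5.3858)
√(v(-11, 71) + p) = √(4*71 - 684/127) = √(284 - 684/127) = √(35384/127) = 2*√1123442/127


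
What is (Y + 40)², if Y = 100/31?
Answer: 1795600/961 ≈ 1868.5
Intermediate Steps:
Y = 100/31 (Y = 100*(1/31) = 100/31 ≈ 3.2258)
(Y + 40)² = (100/31 + 40)² = (1340/31)² = 1795600/961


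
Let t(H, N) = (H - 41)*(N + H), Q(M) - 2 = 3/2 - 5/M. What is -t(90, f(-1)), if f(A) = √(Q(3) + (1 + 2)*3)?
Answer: -4410 - 49*√390/6 ≈ -4571.3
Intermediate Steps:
Q(M) = 7/2 - 5/M (Q(M) = 2 + (3/2 - 5/M) = 7/2 - 5/M)
f(A) = √390/6 (f(A) = √((7/2 - 5/3) + (1 + 2)*3) = √((7/2 - 5*⅓) + 3*3) = √((7/2 - 5/3) + 9) = √(11/6 + 9) = √(65/6) = √390/6)
t(H, N) = (-41 + H)*(H + N)
-t(90, f(-1)) = -(90² - 41*90 - 41*√390/6 + 90*(√390/6)) = -(8100 - 3690 - 41*√390/6 + 15*√390) = -(4410 + 49*√390/6) = -4410 - 49*√390/6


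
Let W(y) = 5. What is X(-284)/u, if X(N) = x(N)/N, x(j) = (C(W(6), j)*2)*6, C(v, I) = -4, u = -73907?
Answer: -12/5247397 ≈ -2.2868e-6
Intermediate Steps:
x(j) = -48 (x(j) = -4*2*6 = -8*6 = -48)
X(N) = -48/N
X(-284)/u = -48/(-284)/(-73907) = -48*(-1/284)*(-1/73907) = (12/71)*(-1/73907) = -12/5247397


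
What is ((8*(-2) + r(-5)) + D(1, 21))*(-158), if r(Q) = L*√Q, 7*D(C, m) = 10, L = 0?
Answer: 16116/7 ≈ 2302.3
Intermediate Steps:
D(C, m) = 10/7 (D(C, m) = (⅐)*10 = 10/7)
r(Q) = 0 (r(Q) = 0*√Q = 0)
((8*(-2) + r(-5)) + D(1, 21))*(-158) = ((8*(-2) + 0) + 10/7)*(-158) = ((-16 + 0) + 10/7)*(-158) = (-16 + 10/7)*(-158) = -102/7*(-158) = 16116/7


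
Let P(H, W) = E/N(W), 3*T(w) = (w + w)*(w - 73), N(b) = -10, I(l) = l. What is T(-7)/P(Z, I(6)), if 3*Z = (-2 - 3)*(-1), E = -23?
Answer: 11200/69 ≈ 162.32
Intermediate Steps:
T(w) = 2*w*(-73 + w)/3 (T(w) = ((w + w)*(w - 73))/3 = ((2*w)*(-73 + w))/3 = (2*w*(-73 + w))/3 = 2*w*(-73 + w)/3)
Z = 5/3 (Z = ((-2 - 3)*(-1))/3 = (-5*(-1))/3 = (⅓)*5 = 5/3 ≈ 1.6667)
P(H, W) = 23/10 (P(H, W) = -23/(-10) = -23*(-⅒) = 23/10)
T(-7)/P(Z, I(6)) = ((⅔)*(-7)*(-73 - 7))/(23/10) = ((⅔)*(-7)*(-80))*(10/23) = (1120/3)*(10/23) = 11200/69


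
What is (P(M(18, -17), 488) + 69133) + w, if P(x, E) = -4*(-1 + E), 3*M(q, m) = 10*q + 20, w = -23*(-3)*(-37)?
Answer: 64632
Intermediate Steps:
w = -2553 (w = 69*(-37) = -2553)
M(q, m) = 20/3 + 10*q/3 (M(q, m) = (10*q + 20)/3 = (20 + 10*q)/3 = 20/3 + 10*q/3)
P(x, E) = 4 - 4*E
(P(M(18, -17), 488) + 69133) + w = ((4 - 4*488) + 69133) - 2553 = ((4 - 1952) + 69133) - 2553 = (-1948 + 69133) - 2553 = 67185 - 2553 = 64632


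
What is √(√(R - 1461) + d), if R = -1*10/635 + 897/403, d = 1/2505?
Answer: √(38827422345 + 49409546850*I*√5652799718)/9862185 ≈ 4.37 + 4.37*I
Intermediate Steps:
d = 1/2505 ≈ 0.00039920
R = 8701/3937 (R = -10*1/635 + 897*(1/403) = -2/127 + 69/31 = 8701/3937 ≈ 2.2101)
√(√(R - 1461) + d) = √(√(8701/3937 - 1461) + 1/2505) = √(√(-5743256/3937) + 1/2505) = √(2*I*√5652799718/3937 + 1/2505) = √(1/2505 + 2*I*√5652799718/3937)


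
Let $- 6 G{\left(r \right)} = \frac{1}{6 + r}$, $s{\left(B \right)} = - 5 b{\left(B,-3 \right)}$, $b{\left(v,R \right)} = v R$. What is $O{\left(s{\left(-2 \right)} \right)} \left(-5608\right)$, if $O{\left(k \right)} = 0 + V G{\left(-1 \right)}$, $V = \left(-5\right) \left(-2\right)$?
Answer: $\frac{5608}{3} \approx 1869.3$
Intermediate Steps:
$b{\left(v,R \right)} = R v$
$V = 10$
$s{\left(B \right)} = 15 B$ ($s{\left(B \right)} = - 5 \left(- 3 B\right) = 15 B$)
$G{\left(r \right)} = - \frac{1}{6 \left(6 + r\right)}$
$O{\left(k \right)} = - \frac{1}{3}$ ($O{\left(k \right)} = 0 + 10 \left(- \frac{1}{36 + 6 \left(-1\right)}\right) = 0 + 10 \left(- \frac{1}{36 - 6}\right) = 0 + 10 \left(- \frac{1}{30}\right) = 0 - \frac{1}{3} = - \frac{1}{3}$)
$O{\left(s{\left(-2 \right)} \right)} \left(-5608\right) = \left(- \frac{1}{3}\right) \left(-5608\right) = \frac{5608}{3}$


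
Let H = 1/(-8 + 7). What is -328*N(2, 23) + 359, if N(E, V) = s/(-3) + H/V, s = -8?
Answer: -34597/69 ≈ -501.41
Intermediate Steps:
H = -1 (H = 1/(-1) = -1)
N(E, V) = 8/3 - 1/V (N(E, V) = -8/(-3) - 1/V = -8*(-1/3) - 1/V = 8/3 - 1/V)
-328*N(2, 23) + 359 = -328*(8/3 - 1/23) + 359 = -328*181/69 + 359 = -59368/69 + 359 = -34597/69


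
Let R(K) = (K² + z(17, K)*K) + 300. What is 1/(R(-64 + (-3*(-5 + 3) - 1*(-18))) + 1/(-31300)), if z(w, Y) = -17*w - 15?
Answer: 31300/440077999 ≈ 7.1124e-5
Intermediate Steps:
z(w, Y) = -15 - 17*w
R(K) = 300 + K² - 304*K (R(K) = (K² + (-15 - 17*17)*K) + 300 = (K² + (-15 - 289)*K) + 300 = (K² - 304*K) + 300 = 300 + K² - 304*K)
1/(R(-64 + (-3*(-5 + 3) - 1*(-18))) + 1/(-31300)) = 1/((300 + (-64 + (-3*(-5 + 3) - 1*(-18)))² - 304*(-64 + (-3*(-5 + 3) - 1*(-18)))) + 1/(-31300)) = 1/((300 + (-64 + (-3*(-2) + 18))² - 304*(-64 + (-3*(-2) + 18))) - 1/31300) = 1/((300 + (-64 + (6 + 18))² - 304*(-64 + (6 + 18))) - 1/31300) = 1/((300 + (-64 + 24)² - 304*(-64 + 24)) - 1/31300) = 1/((300 + (-40)² - 304*(-40)) - 1/31300) = 1/((300 + 1600 + 12160) - 1/31300) = 1/(14060 - 1/31300) = 1/(440077999/31300) = 31300/440077999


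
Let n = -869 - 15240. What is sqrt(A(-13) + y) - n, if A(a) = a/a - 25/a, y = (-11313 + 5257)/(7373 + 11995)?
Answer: 16109 + sqrt(287303029)/10491 ≈ 16111.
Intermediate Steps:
y = -757/2421 (y = -6056/19368 = -6056*1/19368 = -757/2421 ≈ -0.31268)
A(a) = 1 - 25/a
n = -16109
sqrt(A(-13) + y) - n = sqrt((-25 - 13)/(-13) - 757/2421) - 1*(-16109) = sqrt(-1/13*(-38) - 757/2421) + 16109 = sqrt(38/13 - 757/2421) + 16109 = sqrt(82157/31473) + 16109 = sqrt(287303029)/10491 + 16109 = 16109 + sqrt(287303029)/10491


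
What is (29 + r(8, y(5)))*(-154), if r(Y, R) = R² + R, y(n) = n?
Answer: -9086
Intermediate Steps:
r(Y, R) = R + R²
(29 + r(8, y(5)))*(-154) = (29 + 5*(1 + 5))*(-154) = (29 + 5*6)*(-154) = (29 + 30)*(-154) = 59*(-154) = -9086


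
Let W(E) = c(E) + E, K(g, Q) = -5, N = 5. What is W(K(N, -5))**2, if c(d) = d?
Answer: 100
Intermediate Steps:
W(E) = 2*E (W(E) = E + E = 2*E)
W(K(N, -5))**2 = (2*(-5))**2 = (-10)**2 = 100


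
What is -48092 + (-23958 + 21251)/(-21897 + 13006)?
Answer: -427583265/8891 ≈ -48092.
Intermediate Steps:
-48092 + (-23958 + 21251)/(-21897 + 13006) = -48092 - 2707/(-8891) = -48092 - 2707*(-1/8891) = -48092 + 2707/8891 = -427583265/8891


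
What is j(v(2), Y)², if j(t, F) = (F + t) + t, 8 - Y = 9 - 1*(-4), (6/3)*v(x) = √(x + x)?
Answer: 9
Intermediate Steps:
v(x) = √2*√x/2 (v(x) = √(x + x)/2 = √(2*x)/2 = (√2*√x)/2 = √2*√x/2)
Y = -5 (Y = 8 - (9 - 1*(-4)) = 8 - (9 + 4) = 8 - 1*13 = 8 - 13 = -5)
j(t, F) = F + 2*t
j(v(2), Y)² = (-5 + 2*(√2*√2/2))² = (-5 + 2*1)² = (-5 + 2)² = (-3)² = 9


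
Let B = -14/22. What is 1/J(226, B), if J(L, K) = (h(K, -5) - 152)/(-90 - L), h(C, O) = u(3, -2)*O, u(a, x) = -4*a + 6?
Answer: 158/61 ≈ 2.5902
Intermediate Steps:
B = -7/11 (B = -14*1/22 = -7/11 ≈ -0.63636)
u(a, x) = 6 - 4*a
h(C, O) = -6*O (h(C, O) = (6 - 4*3)*O = (6 - 12)*O = -6*O)
J(L, K) = -122/(-90 - L) (J(L, K) = (-6*(-5) - 152)/(-90 - L) = (30 - 152)/(-90 - L) = -122/(-90 - L))
1/J(226, B) = 1/(122/(90 + 226)) = 1/(122/316) = 1/(122*(1/316)) = 1/(61/158) = 158/61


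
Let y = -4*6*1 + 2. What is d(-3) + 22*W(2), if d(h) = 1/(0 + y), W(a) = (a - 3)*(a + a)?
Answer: -1937/22 ≈ -88.045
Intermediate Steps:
W(a) = 2*a*(-3 + a) (W(a) = (-3 + a)*(2*a) = 2*a*(-3 + a))
y = -22 (y = -24*1 + 2 = -24 + 2 = -22)
d(h) = -1/22 (d(h) = 1/(0 - 22) = 1/(-22) = -1/22)
d(-3) + 22*W(2) = -1/22 + 22*(2*2*(-3 + 2)) = -1/22 + 22*(2*2*(-1)) = -1/22 + 22*(-4) = -1/22 - 88 = -1937/22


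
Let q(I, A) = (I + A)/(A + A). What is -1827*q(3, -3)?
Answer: 0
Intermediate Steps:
q(I, A) = (A + I)/(2*A) (q(I, A) = (A + I)/((2*A)) = (A + I)*(1/(2*A)) = (A + I)/(2*A))
-1827*q(3, -3) = -1827*(-3 + 3)/(2*(-3)) = -1827*(-1)*0/(2*3) = -1827*0 = 0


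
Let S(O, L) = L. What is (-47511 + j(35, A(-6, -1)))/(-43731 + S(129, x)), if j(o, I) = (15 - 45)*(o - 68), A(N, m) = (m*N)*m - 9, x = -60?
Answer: 15507/14597 ≈ 1.0623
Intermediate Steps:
A(N, m) = -9 + N*m² (A(N, m) = (N*m)*m - 9 = N*m² - 9 = -9 + N*m²)
j(o, I) = 2040 - 30*o (j(o, I) = -30*(-68 + o) = 2040 - 30*o)
(-47511 + j(35, A(-6, -1)))/(-43731 + S(129, x)) = (-47511 + (2040 - 30*35))/(-43731 - 60) = (-47511 + (2040 - 1050))/(-43791) = (-47511 + 990)*(-1/43791) = -46521*(-1/43791) = 15507/14597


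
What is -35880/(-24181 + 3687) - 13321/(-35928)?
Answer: 781048607/368154216 ≈ 2.1215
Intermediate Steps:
-35880/(-24181 + 3687) - 13321/(-35928) = -35880/(-20494) - 13321*(-1/35928) = -35880*(-1/20494) + 13321/35928 = 17940/10247 + 13321/35928 = 781048607/368154216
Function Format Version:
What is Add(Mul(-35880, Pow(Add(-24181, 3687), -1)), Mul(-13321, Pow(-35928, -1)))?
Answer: Rational(781048607, 368154216) ≈ 2.1215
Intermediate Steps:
Add(Mul(-35880, Pow(Add(-24181, 3687), -1)), Mul(-13321, Pow(-35928, -1))) = Add(Mul(-35880, Pow(-20494, -1)), Mul(-13321, Rational(-1, 35928))) = Add(Mul(-35880, Rational(-1, 20494)), Rational(13321, 35928)) = Add(Rational(17940, 10247), Rational(13321, 35928)) = Rational(781048607, 368154216)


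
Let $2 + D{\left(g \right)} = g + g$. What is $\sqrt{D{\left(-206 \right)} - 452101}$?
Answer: $7 i \sqrt{9235} \approx 672.69 i$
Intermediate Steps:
$D{\left(g \right)} = -2 + 2 g$ ($D{\left(g \right)} = -2 + \left(g + g\right) = -2 + 2 g$)
$\sqrt{D{\left(-206 \right)} - 452101} = \sqrt{\left(-2 + 2 \left(-206\right)\right) - 452101} = \sqrt{\left(-2 - 412\right) - 452101} = \sqrt{-414 - 452101} = \sqrt{-452515} = 7 i \sqrt{9235}$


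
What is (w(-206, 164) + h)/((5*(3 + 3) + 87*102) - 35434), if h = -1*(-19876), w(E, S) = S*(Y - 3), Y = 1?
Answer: -9774/13265 ≈ -0.73683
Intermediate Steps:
w(E, S) = -2*S (w(E, S) = S*(1 - 3) = S*(-2) = -2*S)
h = 19876
(w(-206, 164) + h)/((5*(3 + 3) + 87*102) - 35434) = (-2*164 + 19876)/((5*(3 + 3) + 87*102) - 35434) = (-328 + 19876)/((5*6 + 8874) - 35434) = 19548/((30 + 8874) - 35434) = 19548/(8904 - 35434) = 19548/(-26530) = 19548*(-1/26530) = -9774/13265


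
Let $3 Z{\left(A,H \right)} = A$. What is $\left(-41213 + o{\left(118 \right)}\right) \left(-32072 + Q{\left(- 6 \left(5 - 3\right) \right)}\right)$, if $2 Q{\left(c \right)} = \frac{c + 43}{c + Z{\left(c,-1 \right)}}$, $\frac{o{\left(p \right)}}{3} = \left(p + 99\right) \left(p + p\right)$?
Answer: $- \frac{115383659705}{32} \approx -3.6057 \cdot 10^{9}$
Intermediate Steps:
$Z{\left(A,H \right)} = \frac{A}{3}$
$o{\left(p \right)} = 6 p \left(99 + p\right)$ ($o{\left(p \right)} = 3 \left(p + 99\right) \left(p + p\right) = 3 \left(99 + p\right) 2 p = 3 \cdot 2 p \left(99 + p\right) = 6 p \left(99 + p\right)$)
$Q{\left(c \right)} = \frac{3 \left(43 + c\right)}{8 c}$ ($Q{\left(c \right)} = \frac{\left(c + 43\right) \frac{1}{c + \frac{c}{3}}}{2} = \frac{\left(43 + c\right) \frac{1}{\frac{4}{3} c}}{2} = \frac{\left(43 + c\right) \frac{3}{4 c}}{2} = \frac{\frac{3}{4} \frac{1}{c} \left(43 + c\right)}{2} = \frac{3 \left(43 + c\right)}{8 c}$)
$\left(-41213 + o{\left(118 \right)}\right) \left(-32072 + Q{\left(- 6 \left(5 - 3\right) \right)}\right) = \left(-41213 + 6 \cdot 118 \left(99 + 118\right)\right) \left(-32072 + \frac{3 \left(43 - 6 \left(5 - 3\right)\right)}{8 \left(- 6 \left(5 - 3\right)\right)}\right) = \left(-41213 + 6 \cdot 118 \cdot 217\right) \left(-32072 + \frac{3 \left(43 - 12\right)}{8 \left(\left(-6\right) 2\right)}\right) = \left(-41213 + 153636\right) \left(-32072 + \frac{3 \left(43 - 12\right)}{8 \left(-12\right)}\right) = 112423 \left(-32072 + \frac{3}{8} \left(- \frac{1}{12}\right) 31\right) = 112423 \left(-32072 - \frac{31}{32}\right) = 112423 \left(- \frac{1026335}{32}\right) = - \frac{115383659705}{32}$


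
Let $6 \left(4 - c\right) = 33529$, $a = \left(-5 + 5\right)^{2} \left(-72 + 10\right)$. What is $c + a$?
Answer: $- \frac{33505}{6} \approx -5584.2$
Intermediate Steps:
$a = 0$ ($a = 0^{2} \left(-62\right) = 0 \left(-62\right) = 0$)
$c = - \frac{33505}{6}$ ($c = 4 - \frac{33529}{6} = - \frac{33505}{6} \approx -5584.2$)
$c + a = - \frac{33505}{6} + 0 = - \frac{33505}{6}$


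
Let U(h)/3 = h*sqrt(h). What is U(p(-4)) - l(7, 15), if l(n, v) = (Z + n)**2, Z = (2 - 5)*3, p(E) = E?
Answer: -4 - 24*I ≈ -4.0 - 24.0*I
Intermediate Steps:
U(h) = 3*h**(3/2) (U(h) = 3*(h*sqrt(h)) = 3*h**(3/2))
Z = -9 (Z = -3*3 = -9)
l(n, v) = (-9 + n)**2
U(p(-4)) - l(7, 15) = 3*(-4)**(3/2) - (-9 + 7)**2 = 3*(-8*I) - 1*(-2)**2 = -24*I - 1*4 = -24*I - 4 = -4 - 24*I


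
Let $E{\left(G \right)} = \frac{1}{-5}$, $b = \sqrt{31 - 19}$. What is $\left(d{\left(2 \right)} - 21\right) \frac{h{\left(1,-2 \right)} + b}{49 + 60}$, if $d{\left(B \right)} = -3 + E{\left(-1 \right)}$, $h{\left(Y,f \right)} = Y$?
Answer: $- \frac{121}{545} - \frac{242 \sqrt{3}}{545} \approx -0.99111$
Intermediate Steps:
$b = 2 \sqrt{3}$ ($b = \sqrt{12} = 2 \sqrt{3} \approx 3.4641$)
$E{\left(G \right)} = - \frac{1}{5}$
$d{\left(B \right)} = - \frac{16}{5}$ ($d{\left(B \right)} = -3 - \frac{1}{5} = - \frac{16}{5}$)
$\left(d{\left(2 \right)} - 21\right) \frac{h{\left(1,-2 \right)} + b}{49 + 60} = \left(- \frac{16}{5} - 21\right) \frac{1 + 2 \sqrt{3}}{49 + 60} = - \frac{121 \frac{1 + 2 \sqrt{3}}{109}}{5} = - \frac{121 \left(1 + 2 \sqrt{3}\right) \frac{1}{109}}{5} = - \frac{121 \left(\frac{1}{109} + \frac{2 \sqrt{3}}{109}\right)}{5} = - \frac{121}{545} - \frac{242 \sqrt{3}}{545}$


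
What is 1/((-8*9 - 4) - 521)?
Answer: -1/597 ≈ -0.0016750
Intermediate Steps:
1/((-8*9 - 4) - 521) = 1/((-72 - 4) - 521) = 1/(-76 - 521) = 1/(-597) = -1/597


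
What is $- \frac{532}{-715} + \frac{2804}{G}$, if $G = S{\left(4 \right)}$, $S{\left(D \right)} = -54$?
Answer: $- \frac{988066}{19305} \approx -51.182$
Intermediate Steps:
$G = -54$
$- \frac{532}{-715} + \frac{2804}{G} = - \frac{532}{-715} + \frac{2804}{-54} = \left(-532\right) \left(- \frac{1}{715}\right) + 2804 \left(- \frac{1}{54}\right) = \frac{532}{715} - \frac{1402}{27} = - \frac{988066}{19305}$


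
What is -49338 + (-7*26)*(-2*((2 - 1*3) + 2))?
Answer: -48974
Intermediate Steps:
-49338 + (-7*26)*(-2*((2 - 1*3) + 2)) = -49338 - (-364)*((2 - 3) + 2) = -49338 - (-364)*(-1 + 2) = -49338 - (-364) = -49338 - 182*(-2) = -49338 + 364 = -48974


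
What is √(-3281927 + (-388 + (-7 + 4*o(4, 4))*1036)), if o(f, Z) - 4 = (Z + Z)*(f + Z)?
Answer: 5*I*√120311 ≈ 1734.3*I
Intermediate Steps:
o(f, Z) = 4 + 2*Z*(Z + f) (o(f, Z) = 4 + (Z + Z)*(f + Z) = 4 + (2*Z)*(Z + f) = 4 + 2*Z*(Z + f))
√(-3281927 + (-388 + (-7 + 4*o(4, 4))*1036)) = √(-3281927 + (-388 + (-7 + 4*(4 + 2*4² + 2*4*4))*1036)) = √(-3281927 + (-388 + (-7 + 4*(4 + 2*16 + 32))*1036)) = √(-3281927 + (-388 + (-7 + 4*(4 + 32 + 32))*1036)) = √(-3281927 + (-388 + (-7 + 4*68)*1036)) = √(-3281927 + (-388 + (-7 + 272)*1036)) = √(-3281927 + (-388 + 265*1036)) = √(-3281927 + (-388 + 274540)) = √(-3281927 + 274152) = √(-3007775) = 5*I*√120311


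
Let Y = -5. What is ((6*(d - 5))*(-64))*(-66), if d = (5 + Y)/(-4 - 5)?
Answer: -126720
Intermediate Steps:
d = 0 (d = (5 - 5)/(-4 - 5) = 0/(-9) = 0*(-⅑) = 0)
((6*(d - 5))*(-64))*(-66) = ((6*(0 - 5))*(-64))*(-66) = ((6*(-5))*(-64))*(-66) = -30*(-64)*(-66) = 1920*(-66) = -126720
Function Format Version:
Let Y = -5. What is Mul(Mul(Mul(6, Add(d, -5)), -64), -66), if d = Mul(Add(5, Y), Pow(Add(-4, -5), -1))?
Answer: -126720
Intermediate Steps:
d = 0 (d = Mul(Add(5, -5), Pow(Add(-4, -5), -1)) = Mul(0, Pow(-9, -1)) = Mul(0, Rational(-1, 9)) = 0)
Mul(Mul(Mul(6, Add(d, -5)), -64), -66) = Mul(Mul(Mul(6, Add(0, -5)), -64), -66) = Mul(Mul(Mul(6, -5), -64), -66) = Mul(Mul(-30, -64), -66) = Mul(1920, -66) = -126720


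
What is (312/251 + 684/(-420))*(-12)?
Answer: 40644/8785 ≈ 4.6265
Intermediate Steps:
(312/251 + 684/(-420))*(-12) = (312*(1/251) + 684*(-1/420))*(-12) = (312/251 - 57/35)*(-12) = -3387/8785*(-12) = 40644/8785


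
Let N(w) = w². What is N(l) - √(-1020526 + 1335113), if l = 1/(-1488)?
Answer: 1/2214144 - √314587 ≈ -560.88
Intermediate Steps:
l = -1/1488 ≈ -0.00067204
N(l) - √(-1020526 + 1335113) = (-1/1488)² - √(-1020526 + 1335113) = 1/2214144 - √314587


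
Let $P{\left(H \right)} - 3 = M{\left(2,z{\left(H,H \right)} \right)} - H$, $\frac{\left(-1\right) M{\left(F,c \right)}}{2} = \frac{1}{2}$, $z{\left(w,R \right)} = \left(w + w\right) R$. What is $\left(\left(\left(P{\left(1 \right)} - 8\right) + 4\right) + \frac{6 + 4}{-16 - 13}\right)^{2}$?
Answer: $\frac{9409}{841} \approx 11.188$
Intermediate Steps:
$z{\left(w,R \right)} = 2 R w$ ($z{\left(w,R \right)} = 2 w R = 2 R w$)
$M{\left(F,c \right)} = -1$ ($M{\left(F,c \right)} = - \frac{2}{2} = \left(-2\right) \frac{1}{2} = -1$)
$P{\left(H \right)} = 2 - H$ ($P{\left(H \right)} = 3 - \left(1 + H\right) = 2 - H$)
$\left(\left(\left(P{\left(1 \right)} - 8\right) + 4\right) + \frac{6 + 4}{-16 - 13}\right)^{2} = \left(\left(\left(\left(2 - 1\right) - 8\right) + 4\right) + \frac{6 + 4}{-16 - 13}\right)^{2} = \left(\left(\left(\left(2 - 1\right) - 8\right) + 4\right) + \frac{10}{-29}\right)^{2} = \left(\left(\left(1 - 8\right) + 4\right) + 10 \left(- \frac{1}{29}\right)\right)^{2} = \left(\left(-7 + 4\right) - \frac{10}{29}\right)^{2} = \left(-3 - \frac{10}{29}\right)^{2} = \left(- \frac{97}{29}\right)^{2} = \frac{9409}{841}$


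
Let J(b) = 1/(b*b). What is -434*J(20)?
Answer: -217/200 ≈ -1.0850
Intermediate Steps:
J(b) = b⁻²
-434*J(20) = -434/20² = -434*1/400 = -217/200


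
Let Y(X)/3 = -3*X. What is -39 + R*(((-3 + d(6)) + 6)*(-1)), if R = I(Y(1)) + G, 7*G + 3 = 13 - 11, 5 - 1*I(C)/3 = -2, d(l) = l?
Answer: -1587/7 ≈ -226.71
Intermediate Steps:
Y(X) = -9*X (Y(X) = 3*(-3*X) = -9*X)
I(C) = 21 (I(C) = 15 - 3*(-2) = 15 + 6 = 21)
G = -⅐ (G = -3/7 + (13 - 11)/7 = -3/7 + (⅐)*2 = -3/7 + 2/7 = -⅐ ≈ -0.14286)
R = 146/7 (R = 21 - ⅐ = 146/7 ≈ 20.857)
-39 + R*(((-3 + d(6)) + 6)*(-1)) = -39 + 146*(((-3 + 6) + 6)*(-1))/7 = -39 + 146*((3 + 6)*(-1))/7 = -39 + 146*(9*(-1))/7 = -39 + (146/7)*(-9) = -39 - 1314/7 = -1587/7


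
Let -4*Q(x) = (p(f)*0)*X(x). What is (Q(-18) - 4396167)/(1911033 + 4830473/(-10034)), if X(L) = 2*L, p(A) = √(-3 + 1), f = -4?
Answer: -44111139678/19170474649 ≈ -2.3010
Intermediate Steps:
p(A) = I*√2 (p(A) = √(-2) = I*√2)
Q(x) = 0 (Q(x) = -(I*√2)*0*2*x/4 = -0*2*x = -¼*0 = 0)
(Q(-18) - 4396167)/(1911033 + 4830473/(-10034)) = (0 - 4396167)/(1911033 + 4830473/(-10034)) = -4396167/(1911033 + 4830473*(-1/10034)) = -4396167/(1911033 - 4830473/10034) = -4396167/19170474649/10034 = -4396167*10034/19170474649 = -44111139678/19170474649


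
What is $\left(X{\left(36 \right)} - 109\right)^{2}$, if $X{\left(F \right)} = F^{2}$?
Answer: $1408969$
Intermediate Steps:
$\left(X{\left(36 \right)} - 109\right)^{2} = \left(36^{2} - 109\right)^{2} = \left(1296 - 109\right)^{2} = 1187^{2} = 1408969$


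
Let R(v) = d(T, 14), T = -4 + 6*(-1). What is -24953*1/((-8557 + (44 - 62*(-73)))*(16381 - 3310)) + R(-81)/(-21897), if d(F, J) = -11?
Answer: 1535872/1565352461 ≈ 0.00098117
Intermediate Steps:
T = -10 (T = -4 - 6 = -10)
R(v) = -11
-24953*1/((-8557 + (44 - 62*(-73)))*(16381 - 3310)) + R(-81)/(-21897) = -24953*1/((-8557 + (44 - 62*(-73)))*(16381 - 3310)) - 11/(-21897) = -24953*1/(13071*(-8557 + (44 + 4526))) - 11*(-1/21897) = -24953*1/(13071*(-8557 + 4570)) + 11/21897 = -24953/(13071*(-3987)) + 11/21897 = -24953/(-52114077) + 11/21897 = -24953*(-1/52114077) + 11/21897 = 24953/52114077 + 11/21897 = 1535872/1565352461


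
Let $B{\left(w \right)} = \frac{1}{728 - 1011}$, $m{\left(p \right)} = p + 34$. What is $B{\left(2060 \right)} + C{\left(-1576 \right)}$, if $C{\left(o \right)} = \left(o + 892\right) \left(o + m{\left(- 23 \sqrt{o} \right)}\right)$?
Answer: $\frac{298488023}{283} + 31464 i \sqrt{394} \approx 1.0547 \cdot 10^{6} + 6.2454 \cdot 10^{5} i$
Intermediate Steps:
$m{\left(p \right)} = 34 + p$
$B{\left(w \right)} = - \frac{1}{283}$ ($B{\left(w \right)} = \frac{1}{-283} = - \frac{1}{283}$)
$C{\left(o \right)} = \left(892 + o\right) \left(34 + o - 23 \sqrt{o}\right)$ ($C{\left(o \right)} = \left(o + 892\right) \left(o - \left(-34 + 23 \sqrt{o}\right)\right) = \left(892 + o\right) \left(34 + o - 23 \sqrt{o}\right)$)
$B{\left(2060 \right)} + C{\left(-1576 \right)} = - \frac{1}{283} + \left(30328 + \left(-1576\right)^{2} - 20516 \sqrt{-1576} - 23 \left(-1576\right)^{\frac{3}{2}} + 926 \left(-1576\right)\right) = - \frac{1}{283} - \left(-1054728 + 23 \left(-3152\right) i \sqrt{394} + 20516 \cdot 2 i \sqrt{394}\right) = - \frac{1}{283} + \left(30328 + 2483776 - 41032 i \sqrt{394} + 72496 i \sqrt{394} - 1459376\right) = - \frac{1}{283} + \left(1054728 + 31464 i \sqrt{394}\right) = \frac{298488023}{283} + 31464 i \sqrt{394}$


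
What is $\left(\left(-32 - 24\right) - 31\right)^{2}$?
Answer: $7569$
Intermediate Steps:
$\left(\left(-32 - 24\right) - 31\right)^{2} = \left(-56 - 31\right)^{2} = \left(-87\right)^{2} = 7569$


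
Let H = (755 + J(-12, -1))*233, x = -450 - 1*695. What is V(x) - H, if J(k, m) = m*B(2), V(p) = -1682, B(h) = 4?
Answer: -176665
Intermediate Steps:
x = -1145 (x = -450 - 695 = -1145)
J(k, m) = 4*m (J(k, m) = m*4 = 4*m)
H = 174983 (H = (755 + 4*(-1))*233 = (755 - 4)*233 = 751*233 = 174983)
V(x) - H = -1682 - 1*174983 = -1682 - 174983 = -176665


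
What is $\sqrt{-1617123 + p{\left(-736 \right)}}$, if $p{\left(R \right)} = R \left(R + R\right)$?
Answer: $11 i \sqrt{4411} \approx 730.57 i$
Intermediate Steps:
$p{\left(R \right)} = 2 R^{2}$ ($p{\left(R \right)} = R 2 R = 2 R^{2}$)
$\sqrt{-1617123 + p{\left(-736 \right)}} = \sqrt{-1617123 + 2 \left(-736\right)^{2}} = \sqrt{-1617123 + 2 \cdot 541696} = \sqrt{-1617123 + 1083392} = \sqrt{-533731} = 11 i \sqrt{4411}$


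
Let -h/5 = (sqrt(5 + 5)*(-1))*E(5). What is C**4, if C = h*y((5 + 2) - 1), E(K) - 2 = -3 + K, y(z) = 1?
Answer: 16000000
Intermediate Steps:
E(K) = -1 + K (E(K) = 2 + (-3 + K) = -1 + K)
h = 20*sqrt(10) (h = -5*sqrt(5 + 5)*(-1)*(-1 + 5) = -5*sqrt(10)*(-1)*4 = -5*(-sqrt(10))*4 = -(-20)*sqrt(10) = 20*sqrt(10) ≈ 63.246)
C = 20*sqrt(10) (C = (20*sqrt(10))*1 = 20*sqrt(10) ≈ 63.246)
C**4 = (20*sqrt(10))**4 = 16000000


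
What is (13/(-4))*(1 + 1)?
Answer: -13/2 ≈ -6.5000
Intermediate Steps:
(13/(-4))*(1 + 1) = (13*(-¼))*2 = -13/4*2 = -13/2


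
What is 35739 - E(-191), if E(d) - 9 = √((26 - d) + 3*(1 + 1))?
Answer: 35730 - √223 ≈ 35715.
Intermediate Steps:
E(d) = 9 + √(32 - d) (E(d) = 9 + √((26 - d) + 3*(1 + 1)) = 9 + √((26 - d) + 3*2) = 9 + √((26 - d) + 6) = 9 + √(32 - d))
35739 - E(-191) = 35739 - (9 + √(32 - 1*(-191))) = 35739 - (9 + √(32 + 191)) = 35739 - (9 + √223) = 35739 + (-9 - √223) = 35730 - √223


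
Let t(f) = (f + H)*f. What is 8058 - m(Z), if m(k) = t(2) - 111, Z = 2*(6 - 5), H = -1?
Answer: 8167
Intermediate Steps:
Z = 2 (Z = 2*1 = 2)
t(f) = f*(-1 + f) (t(f) = (f - 1)*f = (-1 + f)*f = f*(-1 + f))
m(k) = -109 (m(k) = 2*(-1 + 2) - 111 = 2*1 - 111 = 2 - 111 = -109)
8058 - m(Z) = 8058 - 1*(-109) = 8058 + 109 = 8167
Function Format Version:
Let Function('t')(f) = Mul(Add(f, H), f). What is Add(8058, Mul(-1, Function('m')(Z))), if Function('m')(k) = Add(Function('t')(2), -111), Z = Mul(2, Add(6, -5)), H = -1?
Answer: 8167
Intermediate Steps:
Z = 2 (Z = Mul(2, 1) = 2)
Function('t')(f) = Mul(f, Add(-1, f)) (Function('t')(f) = Mul(Add(f, -1), f) = Mul(Add(-1, f), f) = Mul(f, Add(-1, f)))
Function('m')(k) = -109 (Function('m')(k) = Add(Mul(2, Add(-1, 2)), -111) = Add(Mul(2, 1), -111) = Add(2, -111) = -109)
Add(8058, Mul(-1, Function('m')(Z))) = Add(8058, Mul(-1, -109)) = Add(8058, 109) = 8167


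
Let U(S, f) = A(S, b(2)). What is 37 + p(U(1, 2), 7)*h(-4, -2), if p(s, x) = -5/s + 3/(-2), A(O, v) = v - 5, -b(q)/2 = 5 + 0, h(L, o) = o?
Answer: 118/3 ≈ 39.333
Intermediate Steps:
b(q) = -10 (b(q) = -2*(5 + 0) = -2*5 = -10)
A(O, v) = -5 + v
U(S, f) = -15 (U(S, f) = -5 - 10 = -15)
p(s, x) = -3/2 - 5/s (p(s, x) = -5/s + 3*(-½) = -5/s - 3/2 = -3/2 - 5/s)
37 + p(U(1, 2), 7)*h(-4, -2) = 37 + (-3/2 - 5/(-15))*(-2) = 37 + (-3/2 - 5*(-1/15))*(-2) = 37 + (-3/2 + ⅓)*(-2) = 37 - 7/6*(-2) = 37 + 7/3 = 118/3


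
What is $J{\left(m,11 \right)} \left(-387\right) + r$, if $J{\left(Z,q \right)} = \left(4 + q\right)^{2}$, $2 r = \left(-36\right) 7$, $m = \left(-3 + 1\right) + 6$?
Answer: $-87201$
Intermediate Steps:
$m = 4$ ($m = -2 + 6 = 4$)
$r = -126$ ($r = \frac{\left(-36\right) 7}{2} = \frac{1}{2} \left(-252\right) = -126$)
$J{\left(m,11 \right)} \left(-387\right) + r = \left(4 + 11\right)^{2} \left(-387\right) - 126 = 15^{2} \left(-387\right) - 126 = 225 \left(-387\right) - 126 = -87075 - 126 = -87201$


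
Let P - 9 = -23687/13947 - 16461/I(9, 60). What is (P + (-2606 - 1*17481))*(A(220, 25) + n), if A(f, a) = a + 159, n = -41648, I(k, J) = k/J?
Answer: 75074524887512/13947 ≈ 5.3828e+9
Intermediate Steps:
A(f, a) = 159 + a
P = -1530441944/13947 (P = 9 + (-23687/13947 - 16461/(9/60)) = 9 + (-23687*1/13947 - 16461/(9*(1/60))) = 9 + (-23687/13947 - 16461/3/20) = 9 + (-23687/13947 - 16461*20/3) = 9 + (-23687/13947 - 109740) = 9 - 1530567467/13947 = -1530441944/13947 ≈ -1.0973e+5)
(P + (-2606 - 1*17481))*(A(220, 25) + n) = (-1530441944/13947 + (-2606 - 1*17481))*((159 + 25) - 41648) = (-1530441944/13947 + (-2606 - 17481))*(184 - 41648) = (-1530441944/13947 - 20087)*(-41464) = -1810595333/13947*(-41464) = 75074524887512/13947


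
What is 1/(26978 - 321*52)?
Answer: 1/10286 ≈ 9.7219e-5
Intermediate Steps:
1/(26978 - 321*52) = 1/(26978 - 16692) = 1/10286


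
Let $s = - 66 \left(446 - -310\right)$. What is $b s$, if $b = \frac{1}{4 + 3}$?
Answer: $-7128$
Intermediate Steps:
$b = \frac{1}{7} \approx 0.14286$
$s = -49896$ ($s = - 66 \left(446 + 310\right) = \left(-66\right) 756 = -49896$)
$b s = \frac{1}{7} \left(-49896\right) = -7128$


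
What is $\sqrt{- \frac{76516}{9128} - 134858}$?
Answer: $\frac{i \sqrt{702319923970}}{2282} \approx 367.24 i$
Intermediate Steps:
$\sqrt{- \frac{76516}{9128} - 134858} = \sqrt{\left(-76516\right) \frac{1}{9128} - 134858} = \sqrt{- \frac{19129}{2282} - 134858} = \sqrt{- \frac{307765085}{2282}} = \frac{i \sqrt{702319923970}}{2282}$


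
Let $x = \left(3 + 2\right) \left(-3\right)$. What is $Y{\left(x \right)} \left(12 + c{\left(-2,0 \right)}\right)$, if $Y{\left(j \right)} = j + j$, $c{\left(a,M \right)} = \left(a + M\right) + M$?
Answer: $-300$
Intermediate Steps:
$c{\left(a,M \right)} = a + 2 M$ ($c{\left(a,M \right)} = \left(M + a\right) + M = a + 2 M$)
$x = -15$ ($x = 5 \left(-3\right) = -15$)
$Y{\left(j \right)} = 2 j$
$Y{\left(x \right)} \left(12 + c{\left(-2,0 \right)}\right) = 2 \left(-15\right) \left(12 + \left(-2 + 2 \cdot 0\right)\right) = - 30 \left(12 + \left(-2 + 0\right)\right) = - 30 \left(12 - 2\right) = \left(-30\right) 10 = -300$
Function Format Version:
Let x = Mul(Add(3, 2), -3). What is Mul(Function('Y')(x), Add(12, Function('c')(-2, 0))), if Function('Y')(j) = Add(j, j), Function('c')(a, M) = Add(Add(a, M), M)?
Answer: -300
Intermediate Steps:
Function('c')(a, M) = Add(a, Mul(2, M)) (Function('c')(a, M) = Add(Add(M, a), M) = Add(a, Mul(2, M)))
x = -15 (x = Mul(5, -3) = -15)
Function('Y')(j) = Mul(2, j)
Mul(Function('Y')(x), Add(12, Function('c')(-2, 0))) = Mul(Mul(2, -15), Add(12, Add(-2, Mul(2, 0)))) = Mul(-30, Add(12, Add(-2, 0))) = Mul(-30, Add(12, -2)) = Mul(-30, 10) = -300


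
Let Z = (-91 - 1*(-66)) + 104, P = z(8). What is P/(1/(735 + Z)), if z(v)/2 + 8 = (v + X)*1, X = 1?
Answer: 1628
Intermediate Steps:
z(v) = -14 + 2*v (z(v) = -16 + 2*((v + 1)*1) = -16 + 2*((1 + v)*1) = -16 + 2*(1 + v) = -16 + (2 + 2*v) = -14 + 2*v)
P = 2 (P = -14 + 2*8 = -14 + 16 = 2)
Z = 79 (Z = (-91 + 66) + 104 = -25 + 104 = 79)
P/(1/(735 + Z)) = 2/(1/(735 + 79)) = 2/(1/814) = 2*814 = 1628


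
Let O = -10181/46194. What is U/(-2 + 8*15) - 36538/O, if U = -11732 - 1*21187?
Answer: 198829543557/1201358 ≈ 1.6550e+5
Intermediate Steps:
O = -10181/46194 (O = -10181*1/46194 = -10181/46194 ≈ -0.22040)
U = -32919 (U = -11732 - 21187 = -32919)
U/(-2 + 8*15) - 36538/O = -32919/(-2 + 8*15) - 36538/(-10181/46194) = -32919/(-2 + 120) - 36538*(-46194/10181) = -32919/118 + 1687836372/10181 = 198829543557/1201358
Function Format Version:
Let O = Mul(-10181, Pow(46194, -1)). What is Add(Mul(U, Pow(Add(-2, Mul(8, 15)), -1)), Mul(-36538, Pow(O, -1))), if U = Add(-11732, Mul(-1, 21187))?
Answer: Rational(198829543557, 1201358) ≈ 1.6550e+5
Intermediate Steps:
O = Rational(-10181, 46194) (O = Mul(-10181, Rational(1, 46194)) = Rational(-10181, 46194) ≈ -0.22040)
U = -32919 (U = Add(-11732, -21187) = -32919)
Add(Mul(U, Pow(Add(-2, Mul(8, 15)), -1)), Mul(-36538, Pow(O, -1))) = Add(Mul(-32919, Pow(Add(-2, Mul(8, 15)), -1)), Mul(-36538, Pow(Rational(-10181, 46194), -1))) = Add(Mul(-32919, Pow(Add(-2, 120), -1)), Mul(-36538, Rational(-46194, 10181))) = Add(Mul(-32919, Pow(118, -1)), Rational(1687836372, 10181)) = Add(Mul(-32919, Rational(1, 118)), Rational(1687836372, 10181)) = Add(Rational(-32919, 118), Rational(1687836372, 10181)) = Rational(198829543557, 1201358)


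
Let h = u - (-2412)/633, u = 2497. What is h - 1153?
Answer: 284388/211 ≈ 1347.8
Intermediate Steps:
h = 527671/211 (h = 2497 - (-2412)/633 = 2497 - 1*(-804/211) = 2497 + 804/211 = 527671/211 ≈ 2500.8)
h - 1153 = 527671/211 - 1153 = 284388/211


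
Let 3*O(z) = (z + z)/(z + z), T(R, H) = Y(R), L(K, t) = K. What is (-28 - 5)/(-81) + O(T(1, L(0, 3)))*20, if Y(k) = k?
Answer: 191/27 ≈ 7.0741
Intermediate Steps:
T(R, H) = R
O(z) = ⅓ (O(z) = ((z + z)/(z + z))/3 = ((2*z)/((2*z)))/3 = ((2*z)*(1/(2*z)))/3 = (⅓)*1 = ⅓)
(-28 - 5)/(-81) + O(T(1, L(0, 3)))*20 = (-28 - 5)/(-81) + (⅓)*20 = -33*(-1/81) + 20/3 = 11/27 + 20/3 = 191/27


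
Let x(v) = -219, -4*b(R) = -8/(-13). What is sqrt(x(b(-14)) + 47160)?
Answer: sqrt(46941) ≈ 216.66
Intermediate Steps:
b(R) = -2/13 (b(R) = -(-2)/(-13) = -(-2)*(-1)/13 = -1/4*8/13 = -2/13)
sqrt(x(b(-14)) + 47160) = sqrt(-219 + 47160) = sqrt(46941)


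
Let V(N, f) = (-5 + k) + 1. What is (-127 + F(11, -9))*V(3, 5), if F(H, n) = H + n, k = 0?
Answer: 500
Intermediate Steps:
V(N, f) = -4 (V(N, f) = (-5 + 0) + 1 = -5 + 1 = -4)
(-127 + F(11, -9))*V(3, 5) = (-127 + (11 - 9))*(-4) = (-127 + 2)*(-4) = -125*(-4) = 500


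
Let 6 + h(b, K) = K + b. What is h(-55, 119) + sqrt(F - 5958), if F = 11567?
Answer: 58 + sqrt(5609) ≈ 132.89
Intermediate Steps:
h(b, K) = -6 + K + b (h(b, K) = -6 + (K + b) = -6 + K + b)
h(-55, 119) + sqrt(F - 5958) = (-6 + 119 - 55) + sqrt(11567 - 5958) = 58 + sqrt(5609)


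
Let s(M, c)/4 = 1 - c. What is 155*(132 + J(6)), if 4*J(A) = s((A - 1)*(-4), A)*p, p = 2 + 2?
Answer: 17360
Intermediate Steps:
s(M, c) = 4 - 4*c (s(M, c) = 4*(1 - c) = 4 - 4*c)
p = 4
J(A) = 4 - 4*A (J(A) = ((4 - 4*A)*4)/4 = (16 - 16*A)/4 = 4 - 4*A)
155*(132 + J(6)) = 155*(132 + (4 - 4*6)) = 155*(132 + (4 - 24)) = 155*(132 - 20) = 155*112 = 17360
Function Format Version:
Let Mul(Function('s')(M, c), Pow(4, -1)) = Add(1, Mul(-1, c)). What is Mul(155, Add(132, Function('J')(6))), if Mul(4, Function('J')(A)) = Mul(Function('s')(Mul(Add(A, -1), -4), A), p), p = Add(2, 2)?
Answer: 17360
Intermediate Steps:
Function('s')(M, c) = Add(4, Mul(-4, c)) (Function('s')(M, c) = Mul(4, Add(1, Mul(-1, c))) = Add(4, Mul(-4, c)))
p = 4
Function('J')(A) = Add(4, Mul(-4, A)) (Function('J')(A) = Mul(Rational(1, 4), Mul(Add(4, Mul(-4, A)), 4)) = Mul(Rational(1, 4), Add(16, Mul(-16, A))) = Add(4, Mul(-4, A)))
Mul(155, Add(132, Function('J')(6))) = Mul(155, Add(132, Add(4, Mul(-4, 6)))) = Mul(155, Add(132, Add(4, -24))) = Mul(155, Add(132, -20)) = Mul(155, 112) = 17360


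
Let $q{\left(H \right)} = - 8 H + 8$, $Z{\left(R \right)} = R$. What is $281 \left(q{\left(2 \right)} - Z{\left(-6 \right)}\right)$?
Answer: $-562$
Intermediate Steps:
$q{\left(H \right)} = 8 - 8 H$
$281 \left(q{\left(2 \right)} - Z{\left(-6 \right)}\right) = 281 \left(\left(8 - 16\right) - -6\right) = 281 \left(\left(8 - 16\right) + 6\right) = 281 \left(-8 + 6\right) = 281 \left(-2\right) = -562$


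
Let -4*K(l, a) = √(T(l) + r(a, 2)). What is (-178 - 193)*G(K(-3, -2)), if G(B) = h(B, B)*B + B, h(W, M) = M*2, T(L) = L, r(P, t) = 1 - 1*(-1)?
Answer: 371/8 + 371*I/4 ≈ 46.375 + 92.75*I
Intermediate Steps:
r(P, t) = 2 (r(P, t) = 1 + 1 = 2)
h(W, M) = 2*M
K(l, a) = -√(2 + l)/4 (K(l, a) = -√(l + 2)/4 = -√(2 + l)/4)
G(B) = B + 2*B² (G(B) = (2*B)*B + B = 2*B² + B = B + 2*B²)
(-178 - 193)*G(K(-3, -2)) = (-178 - 193)*((-√(2 - 3)/4)*(1 + 2*(-√(2 - 3)/4))) = -371*(-I/4)*(1 + 2*(-I/4)) = -371*(-I/4)*(1 - I/2) = -(-371)*I*(1 - I/2)/4 = 371*I*(1 - I/2)/4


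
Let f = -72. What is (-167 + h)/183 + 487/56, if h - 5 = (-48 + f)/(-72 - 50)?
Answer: 1628783/208376 ≈ 7.8166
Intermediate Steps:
h = 365/61 (h = 5 + (-48 - 72)/(-72 - 50) = 5 - 120/(-122) = 5 - 120*(-1/122) = 5 + 60/61 = 365/61 ≈ 5.9836)
(-167 + h)/183 + 487/56 = (-167 + 365/61)/183 + 487/56 = -9822/61*1/183 + 487*(1/56) = -3274/3721 + 487/56 = 1628783/208376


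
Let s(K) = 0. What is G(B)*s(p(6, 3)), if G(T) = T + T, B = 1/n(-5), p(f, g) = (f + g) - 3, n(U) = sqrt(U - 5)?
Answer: 0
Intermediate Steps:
n(U) = sqrt(-5 + U)
p(f, g) = -3 + f + g
B = -I*sqrt(10)/10 (B = 1/(sqrt(-5 - 5)) = 1/(sqrt(-10)) = 1/(I*sqrt(10)) = -I*sqrt(10)/10 ≈ -0.31623*I)
G(T) = 2*T
G(B)*s(p(6, 3)) = (2*(-I*sqrt(10)/10))*0 = -I*sqrt(10)/5*0 = 0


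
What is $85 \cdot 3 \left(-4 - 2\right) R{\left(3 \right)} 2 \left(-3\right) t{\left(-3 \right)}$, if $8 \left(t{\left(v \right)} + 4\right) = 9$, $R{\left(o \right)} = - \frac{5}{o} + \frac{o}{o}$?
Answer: $17595$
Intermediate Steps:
$R{\left(o \right)} = 1 - \frac{5}{o}$ ($R{\left(o \right)} = - \frac{5}{o} + 1 = 1 - \frac{5}{o}$)
$t{\left(v \right)} = - \frac{23}{8}$ ($t{\left(v \right)} = -4 + \frac{1}{8} \cdot 9 = -4 + \frac{9}{8} = - \frac{23}{8}$)
$85 \cdot 3 \left(-4 - 2\right) R{\left(3 \right)} 2 \left(-3\right) t{\left(-3 \right)} = 85 \cdot 3 \left(-4 - 2\right) \frac{-5 + 3}{3} \cdot 2 \left(-3\right) \left(- \frac{23}{8}\right) = 85 \cdot 3 \left(- 6 \cdot \frac{1}{3} \left(-2\right)\right) \left(-6\right) \left(- \frac{23}{8}\right) = 85 \cdot 3 \left(\left(-6\right) \left(- \frac{2}{3}\right)\right) \left(-6\right) \left(- \frac{23}{8}\right) = 85 \cdot 3 \cdot 4 \left(-6\right) \left(- \frac{23}{8}\right) = 85 \cdot 12 \left(-6\right) \left(- \frac{23}{8}\right) = 85 \left(-72\right) \left(- \frac{23}{8}\right) = \left(-6120\right) \left(- \frac{23}{8}\right) = 17595$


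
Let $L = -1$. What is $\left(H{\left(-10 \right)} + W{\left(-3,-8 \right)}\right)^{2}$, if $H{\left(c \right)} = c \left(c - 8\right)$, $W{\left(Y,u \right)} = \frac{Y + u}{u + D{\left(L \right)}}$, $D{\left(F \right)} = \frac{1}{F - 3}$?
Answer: $\frac{295936}{9} \approx 32882.0$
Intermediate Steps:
$D{\left(F \right)} = \frac{1}{-3 + F}$
$W{\left(Y,u \right)} = \frac{Y + u}{- \frac{1}{4} + u}$ ($W{\left(Y,u \right)} = \frac{Y + u}{u + \frac{1}{-3 - 1}} = \frac{Y + u}{u + \frac{1}{-4}} = \frac{Y + u}{u - \frac{1}{4}} = \frac{Y + u}{- \frac{1}{4} + u}$)
$H{\left(c \right)} = c \left(-8 + c\right)$
$\left(H{\left(-10 \right)} + W{\left(-3,-8 \right)}\right)^{2} = \left(- 10 \left(-8 - 10\right) + \frac{4 \left(-3 - 8\right)}{-1 + 4 \left(-8\right)}\right)^{2} = \left(\left(-10\right) \left(-18\right) + 4 \frac{1}{-1 - 32} \left(-11\right)\right)^{2} = \left(180 + 4 \frac{1}{-33} \left(-11\right)\right)^{2} = \left(180 + 4 \left(- \frac{1}{33}\right) \left(-11\right)\right)^{2} = \left(180 + \frac{4}{3}\right)^{2} = \left(\frac{544}{3}\right)^{2} = \frac{295936}{9}$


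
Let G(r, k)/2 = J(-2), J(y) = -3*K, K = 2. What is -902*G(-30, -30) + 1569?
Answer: 12393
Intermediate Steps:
J(y) = -6 (J(y) = -3*2 = -6)
G(r, k) = -12 (G(r, k) = 2*(-6) = -12)
-902*G(-30, -30) + 1569 = -902*(-12) + 1569 = 10824 + 1569 = 12393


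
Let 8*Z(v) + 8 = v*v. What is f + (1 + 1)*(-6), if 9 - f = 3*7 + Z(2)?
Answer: -47/2 ≈ -23.500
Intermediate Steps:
Z(v) = -1 + v²/8 (Z(v) = -1 + (v*v)/8 = -1 + v²/8)
f = -23/2 (f = 9 - (3*7 + (-1 + (⅛)*2²)) = 9 - (21 + (-1 + (⅛)*4)) = 9 - (21 + (-1 + ½)) = 9 - (21 - ½) = 9 - 1*41/2 = 9 - 41/2 = -23/2 ≈ -11.500)
f + (1 + 1)*(-6) = -23/2 + (1 + 1)*(-6) = -23/2 + 2*(-6) = -23/2 - 12 = -47/2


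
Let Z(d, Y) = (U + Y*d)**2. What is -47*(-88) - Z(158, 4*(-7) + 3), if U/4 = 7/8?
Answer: -62282905/4 ≈ -1.5571e+7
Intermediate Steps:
U = 7/2 (U = 4*(7/8) = 7/2 ≈ 3.5000)
Z(d, Y) = (7/2 + Y*d)**2
-47*(-88) - Z(158, 4*(-7) + 3) = -47*(-88) - (7 + 2*(4*(-7) + 3)*158)**2/4 = 4136 - (7 + 2*(-28 + 3)*158)**2/4 = 4136 - (7 + 2*(-25)*158)**2/4 = 4136 - (7 - 7900)**2/4 = 4136 - (-7893)**2/4 = 4136 - 62299449/4 = -62282905/4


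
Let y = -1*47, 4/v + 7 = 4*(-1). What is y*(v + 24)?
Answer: -12220/11 ≈ -1110.9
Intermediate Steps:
v = -4/11 (v = 4/(-7 + 4*(-1)) = 4/(-7 - 4) = 4/(-11) = 4*(-1/11) = -4/11 ≈ -0.36364)
y = -47
y*(v + 24) = -47*(-4/11 + 24) = -47*260/11 = -12220/11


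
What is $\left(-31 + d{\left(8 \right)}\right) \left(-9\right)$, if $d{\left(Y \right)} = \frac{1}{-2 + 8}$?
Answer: $\frac{555}{2} \approx 277.5$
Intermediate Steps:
$d{\left(Y \right)} = \frac{1}{6}$
$\left(-31 + d{\left(8 \right)}\right) \left(-9\right) = \left(-31 + \frac{1}{6}\right) \left(-9\right) = \left(- \frac{185}{6}\right) \left(-9\right) = \frac{555}{2}$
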